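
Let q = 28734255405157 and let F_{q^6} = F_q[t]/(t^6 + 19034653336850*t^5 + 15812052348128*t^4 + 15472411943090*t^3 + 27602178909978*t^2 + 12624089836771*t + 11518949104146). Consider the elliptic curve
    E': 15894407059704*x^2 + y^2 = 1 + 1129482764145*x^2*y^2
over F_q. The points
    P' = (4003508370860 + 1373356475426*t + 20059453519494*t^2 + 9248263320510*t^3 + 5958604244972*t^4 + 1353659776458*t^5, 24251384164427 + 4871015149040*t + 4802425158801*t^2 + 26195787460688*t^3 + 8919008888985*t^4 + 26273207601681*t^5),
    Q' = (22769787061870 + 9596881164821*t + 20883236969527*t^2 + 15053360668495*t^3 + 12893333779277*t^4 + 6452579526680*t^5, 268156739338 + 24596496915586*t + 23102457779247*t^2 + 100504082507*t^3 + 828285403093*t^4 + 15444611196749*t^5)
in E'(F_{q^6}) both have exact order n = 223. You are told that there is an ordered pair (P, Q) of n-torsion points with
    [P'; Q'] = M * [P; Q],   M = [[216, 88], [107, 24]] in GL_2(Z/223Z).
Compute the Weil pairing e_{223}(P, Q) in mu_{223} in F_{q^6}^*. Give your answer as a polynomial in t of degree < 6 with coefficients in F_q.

5477900277631 + 17214399931687*t + 13130207797466*t^2 + 17149667112364*t^3 + 20102908792539*t^4 + 7687639426050*t^5

e_{223}(aP+bQ,cP+dQ) = e_{223}(P,Q)^(ad-bc); with (a,b,c,d)=(216,88,107,24) this gives the det-223 law.
Inverting 5 mod 223: 134. Thus e_{223}(P,Q) = e(P',Q')^{134}.
Map (x,y)_Ed via u=(1+y)/(1-y), v=(1+y)/((1-y)x) to Montgomery A=9491389401361,B=745454014018; then to (a',b')=(5371908413270,4516686828258).
n = 223 = (11011111)_2 (8 bits, wt 7); accumulate f_{223,P'}(Q'+S)/f_{223,P'}(S) along the 7-step ladder.
f_P(D_Q)/f_Q(D_P) = 24895014273436 + 8346861678456*t + 21746740726724*t^2 + 19755084780873*t^3 + 17318131141333*t^4 + 10597088379971*t^5.
(24895014273436 + 8346861678456*t + 21746740726724*t^2 + 19755084780873*t^3 + 17318131141333*t^4 + 10597088379971*t^5)^{134} mod (28734255405157,f) = 5477900277631 + 17214399931687*t + 13130207797466*t^2 + 17149667112364*t^3 + 20102908792539*t^4 + 7687639426050*t^5.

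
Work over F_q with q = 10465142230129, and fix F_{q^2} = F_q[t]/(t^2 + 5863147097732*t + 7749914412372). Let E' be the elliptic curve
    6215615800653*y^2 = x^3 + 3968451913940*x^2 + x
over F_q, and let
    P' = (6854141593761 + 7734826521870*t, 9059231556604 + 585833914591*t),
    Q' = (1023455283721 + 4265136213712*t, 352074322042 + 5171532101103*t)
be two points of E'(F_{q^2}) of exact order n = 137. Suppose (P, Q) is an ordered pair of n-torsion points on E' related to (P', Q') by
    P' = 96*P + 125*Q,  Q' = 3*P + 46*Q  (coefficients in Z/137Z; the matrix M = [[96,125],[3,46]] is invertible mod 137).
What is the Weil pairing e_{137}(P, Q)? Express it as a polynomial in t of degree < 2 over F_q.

Under M = [[96,125],[3,46]] in GL_2(Z/137), e_{137}(P',Q') = e_{137}(P,Q)^(96*46-125*3 mod 137).
Hence e(P,Q) = e(P',Q')^{135} where 135 = 68^{-1} mod 137.
(x,y)|->(3109372673952x+2595018574146,3109372673952y) sends E' to y^2=x^3+9348294900007*x+7201920764225.
Run Miller on y^2=x^3+9348294900007*x+7201920764225 over F_{10465142230129}: ladder 10001001 (8 bits); e = f_P(D_Q)/f_Q(D_P).
f_P(D_Q)/f_Q(D_P) = 787914692308 + 2789686246977*t.
Thus e_{137}(P,Q) = 5517850335638 + 9597687180640*t.

5517850335638 + 9597687180640*t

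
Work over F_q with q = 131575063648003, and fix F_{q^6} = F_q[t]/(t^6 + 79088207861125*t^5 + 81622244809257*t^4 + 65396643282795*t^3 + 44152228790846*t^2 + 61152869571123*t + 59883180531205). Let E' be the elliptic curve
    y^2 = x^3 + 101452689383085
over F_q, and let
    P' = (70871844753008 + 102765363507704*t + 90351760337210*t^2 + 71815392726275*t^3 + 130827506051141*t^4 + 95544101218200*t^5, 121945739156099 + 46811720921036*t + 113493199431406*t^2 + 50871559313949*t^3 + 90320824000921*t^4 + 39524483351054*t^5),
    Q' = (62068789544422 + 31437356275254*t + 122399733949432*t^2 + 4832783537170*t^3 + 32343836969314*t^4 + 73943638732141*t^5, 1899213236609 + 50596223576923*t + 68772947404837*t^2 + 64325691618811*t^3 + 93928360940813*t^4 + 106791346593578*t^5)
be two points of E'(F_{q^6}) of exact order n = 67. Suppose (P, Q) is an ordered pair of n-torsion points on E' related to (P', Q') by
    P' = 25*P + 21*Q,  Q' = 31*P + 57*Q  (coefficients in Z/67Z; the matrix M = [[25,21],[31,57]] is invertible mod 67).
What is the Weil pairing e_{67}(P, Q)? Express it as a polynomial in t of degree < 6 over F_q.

Alternating bilinearity on E[67] (values in mu_{67} in F_{131575063648003^6}) gives e(P',Q') = e(P,Q)^det(M).
So e_{67}(P,Q) = e_{67}(P',Q')^{29}, since 37*29 = 1 mod 67.
Build f_{67,P'} and f_{67,Q'} via the 7-bit ladder of 67=1000011_2; evaluate at shifted divisors; quotient in F_{131575063648003^6}.
e_{67}(P',Q') = 124131301181519 + 67056803619736*t + 130391509424787*t^2 + 42490224977556*t^3 + 31726166938024*t^4 + 108623520050898*t^5.
(124131301181519 + 67056803619736*t + 130391509424787*t^2 + 42490224977556*t^3 + 31726166938024*t^4 + 108623520050898*t^5)^{29} mod (131575063648003,f) = 45608104013082 + 24016020155462*t + 54760552434705*t^2 + 128974372182488*t^3 + 109770934699930*t^4 + 127031606189398*t^5.

45608104013082 + 24016020155462*t + 54760552434705*t^2 + 128974372182488*t^3 + 109770934699930*t^4 + 127031606189398*t^5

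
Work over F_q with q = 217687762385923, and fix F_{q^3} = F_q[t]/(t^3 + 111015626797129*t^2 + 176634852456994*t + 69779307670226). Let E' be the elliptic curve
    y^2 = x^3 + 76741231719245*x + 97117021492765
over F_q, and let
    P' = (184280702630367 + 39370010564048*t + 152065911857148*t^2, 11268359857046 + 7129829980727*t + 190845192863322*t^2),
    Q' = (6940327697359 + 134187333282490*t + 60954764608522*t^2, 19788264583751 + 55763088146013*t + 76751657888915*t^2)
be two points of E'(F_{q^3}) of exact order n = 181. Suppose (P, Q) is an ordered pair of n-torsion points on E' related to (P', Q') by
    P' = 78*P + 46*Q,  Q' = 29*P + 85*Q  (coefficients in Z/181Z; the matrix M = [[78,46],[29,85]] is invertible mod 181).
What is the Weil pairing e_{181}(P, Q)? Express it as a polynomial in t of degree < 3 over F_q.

The 181-Weil pairing on E[181] over F_{217687762385923} is alternating-bilinear: e_{181}(P',Q') = e_{181}(P,Q)^det(M).
78*85 - 46*29 = 5296; reduced mod 181: det = 47, inverse 104.
Run Miller on y^2=x^3+76741231719245*x+97117021492765 over F_{217687762385923}: ladder 10110101 (8 bits); e = f_P(D_Q)/f_Q(D_P).
Result: e(P',Q') = 74092917394523 + 23975842180633*t + 206745450944491*t^2.
Thus e_{181}(P,Q) = 65674991039970 + 125858754037491*t + 174102998175469*t^2.

65674991039970 + 125858754037491*t + 174102998175469*t^2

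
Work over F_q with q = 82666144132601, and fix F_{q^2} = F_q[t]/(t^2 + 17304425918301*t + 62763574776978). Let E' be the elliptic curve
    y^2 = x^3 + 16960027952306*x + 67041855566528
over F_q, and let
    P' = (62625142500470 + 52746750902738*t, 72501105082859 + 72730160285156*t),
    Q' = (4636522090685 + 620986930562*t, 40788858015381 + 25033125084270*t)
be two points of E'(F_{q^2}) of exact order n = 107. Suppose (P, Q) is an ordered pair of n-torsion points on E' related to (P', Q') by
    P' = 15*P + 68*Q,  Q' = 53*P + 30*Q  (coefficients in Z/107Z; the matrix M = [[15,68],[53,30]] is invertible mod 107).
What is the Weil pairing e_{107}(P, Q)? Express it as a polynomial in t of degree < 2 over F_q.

e_{107}(aP+bQ,cP+dQ) = e_{107}(P,Q)^(ad-bc); with (a,b,c,d)=(15,68,53,30) this gives the det-107 law.
det M = 15*30 - 68*53 = -3154 = 56 (mod 107); 56^{-1} = 86 (mod 107).
Double-and-add over 1101011: 7-1 doublings, 5-1 additions; each step l_{T,T}/v_{2T} or l_{T,P'}/v at Q'+S for random S.
f_P(D_Q)/f_Q(D_P) = 73647546576675 + 21581292898005*t.
Hence e(P,Q) = 57407057066165 + 24098603194609*t in F_{82666144132601^2}^*.

57407057066165 + 24098603194609*t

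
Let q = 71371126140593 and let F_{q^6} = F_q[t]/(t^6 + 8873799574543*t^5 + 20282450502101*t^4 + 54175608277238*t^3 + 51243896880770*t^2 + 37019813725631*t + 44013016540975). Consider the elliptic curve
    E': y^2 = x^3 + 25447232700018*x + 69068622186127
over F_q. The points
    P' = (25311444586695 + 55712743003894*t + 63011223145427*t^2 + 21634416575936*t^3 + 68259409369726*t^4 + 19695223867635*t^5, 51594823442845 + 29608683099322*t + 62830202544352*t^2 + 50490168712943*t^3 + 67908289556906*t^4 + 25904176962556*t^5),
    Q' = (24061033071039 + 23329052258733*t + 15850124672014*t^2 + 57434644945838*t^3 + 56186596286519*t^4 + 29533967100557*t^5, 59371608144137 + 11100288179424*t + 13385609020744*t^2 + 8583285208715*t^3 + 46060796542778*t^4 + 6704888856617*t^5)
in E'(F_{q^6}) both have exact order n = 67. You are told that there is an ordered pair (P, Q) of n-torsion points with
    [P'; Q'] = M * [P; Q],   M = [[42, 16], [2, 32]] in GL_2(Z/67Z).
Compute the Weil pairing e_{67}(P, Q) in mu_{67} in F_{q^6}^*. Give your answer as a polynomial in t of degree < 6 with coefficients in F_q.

e_{67}(aP+bQ,cP+dQ) = e_{67}(P,Q)^(ad-bc); with (a,b,c,d)=(42,16,2,32) this gives the det-67 law.
det(M) mod 67 = 39; its inverse in (Z/67)^* is 55 (check: 39*55 mod 67 = 1).
n = 67 = (1000011)_2 (7 bits, wt 3); accumulate f_{67,P'}(Q'+S)/f_{67,P'}(S) along the 6-step ladder.
The quotient is 43536823813222 + 70922057562403*t + 24122604621548*t^2 + 48044856786463*t^3 + 55091492546843*t^4 + 66863681770105*t^5.
Finally e_{67}(P,Q) = 66559170827365 + 30689172530239*t + 21043605059566*t^2 + 69156241239897*t^3 + 7027470705429*t^4 + 13931570675821*t^5.

66559170827365 + 30689172530239*t + 21043605059566*t^2 + 69156241239897*t^3 + 7027470705429*t^4 + 13931570675821*t^5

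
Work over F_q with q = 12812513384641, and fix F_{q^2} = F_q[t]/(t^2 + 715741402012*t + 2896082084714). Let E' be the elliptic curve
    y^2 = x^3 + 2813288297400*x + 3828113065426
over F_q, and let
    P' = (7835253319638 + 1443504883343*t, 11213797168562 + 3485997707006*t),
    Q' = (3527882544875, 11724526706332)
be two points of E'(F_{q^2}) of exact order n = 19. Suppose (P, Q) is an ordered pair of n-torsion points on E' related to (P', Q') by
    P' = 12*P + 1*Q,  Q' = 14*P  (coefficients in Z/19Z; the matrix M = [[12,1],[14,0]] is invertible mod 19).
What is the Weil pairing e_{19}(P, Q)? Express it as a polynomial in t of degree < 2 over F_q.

e_{19} is bilinear + alternating on E[19], so e_{19}(12*P + 1*Q, 14*P) = e_{19}(P,Q)^(12*0-1*14).
Inverting 5 mod 19: 4. Thus e_{19}(P,Q) = e(P',Q')^{4}.
Build f_{19,P'} and f_{19,Q'} via the 5-bit ladder of 19=10011_2; evaluate at shifted divisors; quotient in F_{12812513384641^2}.
The quotient is 1109495599766 + 1566035538010*t.
Raise to 4: e(P,Q) = 4417355421230 + 997305223795*t in mu_{19}.

4417355421230 + 997305223795*t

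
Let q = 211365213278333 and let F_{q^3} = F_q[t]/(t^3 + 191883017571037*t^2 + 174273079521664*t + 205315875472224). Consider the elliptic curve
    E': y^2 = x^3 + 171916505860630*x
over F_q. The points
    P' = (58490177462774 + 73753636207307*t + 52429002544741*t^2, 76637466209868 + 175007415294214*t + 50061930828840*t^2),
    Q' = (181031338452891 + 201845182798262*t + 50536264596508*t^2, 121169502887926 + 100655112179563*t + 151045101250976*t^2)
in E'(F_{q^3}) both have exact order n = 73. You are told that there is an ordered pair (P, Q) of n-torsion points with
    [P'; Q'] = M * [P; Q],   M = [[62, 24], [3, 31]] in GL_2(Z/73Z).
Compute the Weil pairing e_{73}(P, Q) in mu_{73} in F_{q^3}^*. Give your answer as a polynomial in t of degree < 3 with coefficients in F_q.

50174423396383 + 153693799671788*t + 43712957515479*t^2

Alternating bilinearity on E[73] (values in mu_{73} in F_{211365213278333^3}) gives e(P',Q') = e(P,Q)^det(M).
62*31 - 24*3 = 1850; reduced mod 73: det = 25, inverse 38.
7-bit Miller (1001001) on E'/F_{211365213278333} with a'=171916505860630, b'=0: accumulate tangent/chord ratios at Q'+S and P'+S'.
So e_{73}(P',Q') = 197947688572137 + 165522040209409*t + 107603053116342*t^2.
Hence e(P,Q) = 50174423396383 + 153693799671788*t + 43712957515479*t^2 in F_{211365213278333^3}^*.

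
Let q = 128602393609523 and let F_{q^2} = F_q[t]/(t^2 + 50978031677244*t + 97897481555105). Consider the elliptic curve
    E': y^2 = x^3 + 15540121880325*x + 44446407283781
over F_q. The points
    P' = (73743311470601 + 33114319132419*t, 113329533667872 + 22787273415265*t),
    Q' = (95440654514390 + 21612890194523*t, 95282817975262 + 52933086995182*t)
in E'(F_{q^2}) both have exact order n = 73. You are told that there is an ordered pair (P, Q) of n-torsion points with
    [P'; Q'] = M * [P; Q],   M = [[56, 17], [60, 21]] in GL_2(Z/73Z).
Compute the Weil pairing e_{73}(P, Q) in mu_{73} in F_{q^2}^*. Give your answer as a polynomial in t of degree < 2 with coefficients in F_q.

e_{73} is bilinear + alternating on E[73], so e_{73}(56*P + 17*Q, 60*P + 21*Q) = e_{73}(P,Q)^(56*21-17*60).
det M = 56*21 - 17*60 = 156 = 10 (mod 73); 10^{-1} = 22 (mod 73).
Build f_{73,P'} and f_{73,Q'} via the 7-bit ladder of 73=1001001_2; evaluate at shifted divisors; quotient in F_{128602393609523^2}.
The quotient is 127449996776445 + 41607240651307*t.
Thus e_{73}(P,Q) = 122359870681 + 91985864495362*t.

122359870681 + 91985864495362*t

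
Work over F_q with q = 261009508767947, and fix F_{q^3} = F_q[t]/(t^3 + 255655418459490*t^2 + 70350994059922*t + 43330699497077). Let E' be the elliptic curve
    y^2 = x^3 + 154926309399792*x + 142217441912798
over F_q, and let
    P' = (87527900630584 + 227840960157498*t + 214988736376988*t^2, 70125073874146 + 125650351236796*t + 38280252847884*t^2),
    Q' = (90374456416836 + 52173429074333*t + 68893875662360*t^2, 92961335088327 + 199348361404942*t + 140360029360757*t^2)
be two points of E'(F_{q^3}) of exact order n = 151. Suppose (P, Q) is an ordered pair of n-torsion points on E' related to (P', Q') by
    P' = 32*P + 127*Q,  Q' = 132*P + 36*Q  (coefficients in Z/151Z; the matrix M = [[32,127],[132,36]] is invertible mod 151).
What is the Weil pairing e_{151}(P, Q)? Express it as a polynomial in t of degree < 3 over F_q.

Since e_{151}(P,P)=e_{151}(Q,Q)=1 and e_{151}(Q,P)=e_{151}(P,Q)^{-1}, expanding e_{151}(32*P + 127*Q,132*P + 36*Q) leaves e(P,Q)^det(M).
32*36 - 127*132 = -15612; reduced mod 151: det = 92, inverse 87.
Miller loop for e_{151} over F_{261009508767947^3}: bits of 151 = 10010111; 7 double steps + 4 add steps, l/v at each.
Miller gives e_{151}(P',Q') = 80941516220760 + 46450300240038*t + 208484377267675*t^2 in F_{261009508767947^3}.
Finally e_{151}(P,Q) = 239322643709824 + 164058609682023*t + 72466055904383*t^2.

239322643709824 + 164058609682023*t + 72466055904383*t^2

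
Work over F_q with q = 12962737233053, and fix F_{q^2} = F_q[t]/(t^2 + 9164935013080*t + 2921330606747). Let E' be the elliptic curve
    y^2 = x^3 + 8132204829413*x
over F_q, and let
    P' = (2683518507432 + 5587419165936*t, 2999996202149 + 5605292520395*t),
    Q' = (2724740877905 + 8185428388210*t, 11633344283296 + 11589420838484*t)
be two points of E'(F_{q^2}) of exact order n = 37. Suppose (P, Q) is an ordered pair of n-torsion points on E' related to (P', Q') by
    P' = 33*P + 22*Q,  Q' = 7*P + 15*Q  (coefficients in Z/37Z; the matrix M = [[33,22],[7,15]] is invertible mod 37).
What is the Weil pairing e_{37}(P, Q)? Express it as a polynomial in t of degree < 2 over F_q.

Under M = [[33,22],[7,15]] in GL_2(Z/37), e_{37}(P',Q') = e_{37}(P,Q)^(33*15-22*7 mod 37).
So e_{37}(P,Q) = e_{37}(P',Q')^{14}, since 8*14 = 1 mod 37.
Run Miller on y^2=x^3+8132204829413*x over F_{12962737233053}: ladder 100101 (6 bits); e = f_P(D_Q)/f_Q(D_P).
So e_{37}(P',Q') = 12104793402295 + 3293359807765*t.
Raise to 14: e(P,Q) = 5210807777540 + 7261874387116*t in mu_{37}.

5210807777540 + 7261874387116*t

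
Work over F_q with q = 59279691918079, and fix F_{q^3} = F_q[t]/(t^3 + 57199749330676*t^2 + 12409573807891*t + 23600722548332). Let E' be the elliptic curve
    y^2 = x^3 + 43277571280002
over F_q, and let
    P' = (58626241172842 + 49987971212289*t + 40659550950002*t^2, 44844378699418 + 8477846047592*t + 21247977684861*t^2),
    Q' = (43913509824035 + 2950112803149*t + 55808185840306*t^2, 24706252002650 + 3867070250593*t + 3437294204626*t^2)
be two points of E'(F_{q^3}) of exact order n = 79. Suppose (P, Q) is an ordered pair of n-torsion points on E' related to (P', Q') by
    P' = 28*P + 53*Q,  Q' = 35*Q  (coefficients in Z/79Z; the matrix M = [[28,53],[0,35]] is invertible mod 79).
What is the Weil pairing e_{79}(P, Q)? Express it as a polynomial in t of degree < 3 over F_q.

Alternating bilinearity on E[79] (values in mu_{79} in F_{59279691918079^3}) gives e(P',Q') = e(P,Q)^det(M).
Inverting 32 mod 79: 42. Thus e_{79}(P,Q) = e(P',Q')^{42}.
7-bit Miller (1001111) on E'/F_{59279691918079} with a'=0, b'=43277571280002: accumulate tangent/chord ratios at Q'+S and P'+S'.
The quotient is 14441603970065 + 33319298147505*t + 11120776790867*t^2.
Thus e_{79}(P,Q) = 13836588210889 + 52554224582840*t + 3690762346802*t^2.

13836588210889 + 52554224582840*t + 3690762346802*t^2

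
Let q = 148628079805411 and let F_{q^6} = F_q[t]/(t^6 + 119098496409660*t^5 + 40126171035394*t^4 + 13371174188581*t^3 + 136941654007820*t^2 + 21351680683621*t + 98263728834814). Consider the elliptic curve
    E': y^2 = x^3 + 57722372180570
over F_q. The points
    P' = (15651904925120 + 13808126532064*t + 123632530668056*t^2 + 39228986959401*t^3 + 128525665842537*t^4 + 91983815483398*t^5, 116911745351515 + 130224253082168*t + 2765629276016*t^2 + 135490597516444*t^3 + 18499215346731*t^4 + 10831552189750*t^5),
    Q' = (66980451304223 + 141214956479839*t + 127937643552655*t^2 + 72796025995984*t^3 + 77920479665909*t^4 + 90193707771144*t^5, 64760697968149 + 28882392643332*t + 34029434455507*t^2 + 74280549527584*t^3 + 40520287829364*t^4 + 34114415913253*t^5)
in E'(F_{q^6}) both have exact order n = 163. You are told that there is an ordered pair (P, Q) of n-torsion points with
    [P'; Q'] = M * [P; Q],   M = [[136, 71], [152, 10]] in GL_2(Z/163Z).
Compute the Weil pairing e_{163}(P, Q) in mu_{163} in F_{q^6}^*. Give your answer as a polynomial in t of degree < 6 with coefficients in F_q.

Alternating bilinearity on E[163] (values in mu_{163} in F_{148628079805411^6}) gives e(P',Q') = e(P,Q)^det(M).
136*10 - 71*152 = -9432; reduced mod 163: det = 22, inverse 126.
n = 163 = (10100011)_2 (8 bits, wt 4); accumulate f_{163,P'}(Q'+S)/f_{163,P'}(S) along the 7-step ladder.
e_{163}(P',Q') = 146755311884220 + 20462499714436*t + 124581393730759*t^2 + 3686476416357*t^3 + 101657281379156*t^4 + 53431918700362*t^5.
Thus e_{163}(P,Q) = 134301710410548 + 12515060384569*t + 94181453156453*t^2 + 1744994145158*t^3 + 28788319871274*t^4 + 60419201517200*t^5.

134301710410548 + 12515060384569*t + 94181453156453*t^2 + 1744994145158*t^3 + 28788319871274*t^4 + 60419201517200*t^5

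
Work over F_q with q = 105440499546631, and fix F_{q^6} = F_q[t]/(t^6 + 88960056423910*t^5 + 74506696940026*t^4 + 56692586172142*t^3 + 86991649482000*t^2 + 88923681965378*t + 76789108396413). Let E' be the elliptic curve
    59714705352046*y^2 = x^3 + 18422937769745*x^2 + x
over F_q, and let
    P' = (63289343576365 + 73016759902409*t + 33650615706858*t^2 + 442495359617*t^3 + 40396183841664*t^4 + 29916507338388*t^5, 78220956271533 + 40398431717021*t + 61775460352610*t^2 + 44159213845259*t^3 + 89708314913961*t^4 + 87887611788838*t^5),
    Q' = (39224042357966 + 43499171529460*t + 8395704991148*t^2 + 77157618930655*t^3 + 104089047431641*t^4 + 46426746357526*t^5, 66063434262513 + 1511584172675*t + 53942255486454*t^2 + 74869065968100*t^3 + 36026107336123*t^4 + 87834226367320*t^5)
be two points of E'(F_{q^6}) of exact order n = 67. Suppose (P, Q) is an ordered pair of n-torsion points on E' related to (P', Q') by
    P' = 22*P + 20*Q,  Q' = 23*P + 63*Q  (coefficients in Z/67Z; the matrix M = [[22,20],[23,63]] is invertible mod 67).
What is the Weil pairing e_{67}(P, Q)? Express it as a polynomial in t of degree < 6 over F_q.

4978698641034 + 13948096115481*t + 57045894536554*t^2 + 51738113430024*t^3 + 27256637966973*t^4 + 102034268254655*t^5

Since e_{67}(P,P)=e_{67}(Q,Q)=1 and e_{67}(Q,P)=e_{67}(P,Q)^{-1}, expanding e_{67}(22*P + 20*Q,23*P + 63*Q) leaves e(P,Q)^det(M).
det M = 22*63 - 20*23 = 926 = 55 (mod 67); 55^{-1} = 39 (mod 67).
Set x_W=47130618699567*u+94816266446236, y_W=47130618699567*v; then E': y_W^2=x_W^3+624141946645*x_W+44783607736694.
7-bit Miller (1000011) on E'/F_{105440499546631} with a'=624141946645, b'=44783607736694: accumulate tangent/chord ratios at Q'+S and P'+S'.
e_{67}(P',Q') = 84887720771728 + 76578136980349*t + 39439647626941*t^2 + 43278688802956*t^3 + 23947886602753*t^4 + 102370235007683*t^5.
Finally e_{67}(P,Q) = 4978698641034 + 13948096115481*t + 57045894536554*t^2 + 51738113430024*t^3 + 27256637966973*t^4 + 102034268254655*t^5.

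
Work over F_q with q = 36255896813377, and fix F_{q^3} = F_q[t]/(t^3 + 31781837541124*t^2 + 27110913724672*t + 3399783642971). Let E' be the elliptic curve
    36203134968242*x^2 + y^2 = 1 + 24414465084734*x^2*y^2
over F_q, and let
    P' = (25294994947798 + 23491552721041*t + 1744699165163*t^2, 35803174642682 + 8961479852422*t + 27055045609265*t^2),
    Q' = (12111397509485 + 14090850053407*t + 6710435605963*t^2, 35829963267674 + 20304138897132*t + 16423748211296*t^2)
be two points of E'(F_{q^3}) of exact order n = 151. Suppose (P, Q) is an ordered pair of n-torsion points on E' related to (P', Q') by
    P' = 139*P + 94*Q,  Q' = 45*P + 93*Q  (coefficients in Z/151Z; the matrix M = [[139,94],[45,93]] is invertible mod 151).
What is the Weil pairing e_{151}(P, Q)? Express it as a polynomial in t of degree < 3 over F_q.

30388372489059 + 16844106367526*t + 13387094394188*t^2

e_{151}(aP+bQ,cP+dQ) = e_{151}(P,Q)^(ad-bc); with (a,b,c,d)=(139,94,45,93) this gives the det-151 law.
139*93 - 94*45 = 8697; reduced mod 151: det = 90, inverse 99.
Edwards->Montgomery: u=(1+y)/(1-y), v=u/x -> 14683886095140v^2=u^3+19651765626261u^2+u; then x_W=2947167470877u+22188232279955: y^2=x^3+8999229397612.
Build f_{151,P'} and f_{151,Q'} via the 8-bit ladder of 151=10010111_2; evaluate at shifted divisors; quotient in F_{36255896813377^3}.
The quotient is 19186161923492 + 26861403596997*t + 5284726758543*t^2.
Thus e_{151}(P,Q) = 30388372489059 + 16844106367526*t + 13387094394188*t^2.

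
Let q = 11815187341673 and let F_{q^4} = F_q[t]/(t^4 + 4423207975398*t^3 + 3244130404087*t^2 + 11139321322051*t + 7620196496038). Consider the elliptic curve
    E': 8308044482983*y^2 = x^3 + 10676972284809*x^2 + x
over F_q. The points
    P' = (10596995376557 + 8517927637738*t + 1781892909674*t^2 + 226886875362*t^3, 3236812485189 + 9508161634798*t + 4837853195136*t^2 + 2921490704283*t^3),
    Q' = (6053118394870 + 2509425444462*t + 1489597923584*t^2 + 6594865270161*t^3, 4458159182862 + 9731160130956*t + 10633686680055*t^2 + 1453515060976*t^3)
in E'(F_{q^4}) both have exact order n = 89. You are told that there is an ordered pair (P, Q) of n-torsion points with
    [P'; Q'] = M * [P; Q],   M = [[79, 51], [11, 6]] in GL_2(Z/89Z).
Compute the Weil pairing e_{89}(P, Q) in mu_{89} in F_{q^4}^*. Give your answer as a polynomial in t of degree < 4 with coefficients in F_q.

481866051597 + 3806152459997*t + 10139518754814*t^2 + 9819976358415*t^3

The 89-Weil pairing on E[89] over F_{11815187341673} is alternating-bilinear: e_{89}(P',Q') = e_{89}(P,Q)^det(M).
Inverting 2 mod 89: 45. Thus e_{89}(P,Q) = e(P',Q')^{45}.
Montgomery->Weierstrass: x_W = 4510246738193*x+11302873625998, y_W=4510246738193*y on F_{11815187341673}; lands on y^2=x^3+9228426853275*x+3705411608309.
n = 89 = (1011001)_2 (7 bits, wt 4); accumulate f_{89,P'}(Q'+S)/f_{89,P'}(S) along the 6-step ladder.
Result: e(P',Q') = 287562090818 + 10064308109543*t + 884473987397*t^2 + 4524294247400*t^3.
Thus e_{89}(P,Q) = 481866051597 + 3806152459997*t + 10139518754814*t^2 + 9819976358415*t^3.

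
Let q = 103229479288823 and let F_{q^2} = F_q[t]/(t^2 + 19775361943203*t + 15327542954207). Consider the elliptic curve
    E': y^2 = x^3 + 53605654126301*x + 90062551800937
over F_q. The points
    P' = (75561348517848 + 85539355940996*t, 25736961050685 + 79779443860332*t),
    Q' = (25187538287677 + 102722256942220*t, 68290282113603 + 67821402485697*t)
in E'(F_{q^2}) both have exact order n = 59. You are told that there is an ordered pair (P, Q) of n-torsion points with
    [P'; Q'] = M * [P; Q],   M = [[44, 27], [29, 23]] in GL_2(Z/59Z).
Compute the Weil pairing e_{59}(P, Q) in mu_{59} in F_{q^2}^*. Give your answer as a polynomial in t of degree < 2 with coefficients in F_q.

Under M = [[44,27],[29,23]] in GL_2(Z/59), e_{59}(P',Q') = e_{59}(P,Q)^(44*23-27*29 mod 59).
44*23 - 27*29 = 229; reduced mod 59: det = 52, inverse 42.
Build f_{59,P'} and f_{59,Q'} via the 6-bit ladder of 59=111011_2; evaluate at shifted divisors; quotient in F_{103229479288823^2}.
e_{59}(P',Q') = 76618087500689 + 59429126410958*t.
(76618087500689 + 59429126410958*t)^{42} mod (103229479288823,f) = 69356643070822 + 71393033484007*t.

69356643070822 + 71393033484007*t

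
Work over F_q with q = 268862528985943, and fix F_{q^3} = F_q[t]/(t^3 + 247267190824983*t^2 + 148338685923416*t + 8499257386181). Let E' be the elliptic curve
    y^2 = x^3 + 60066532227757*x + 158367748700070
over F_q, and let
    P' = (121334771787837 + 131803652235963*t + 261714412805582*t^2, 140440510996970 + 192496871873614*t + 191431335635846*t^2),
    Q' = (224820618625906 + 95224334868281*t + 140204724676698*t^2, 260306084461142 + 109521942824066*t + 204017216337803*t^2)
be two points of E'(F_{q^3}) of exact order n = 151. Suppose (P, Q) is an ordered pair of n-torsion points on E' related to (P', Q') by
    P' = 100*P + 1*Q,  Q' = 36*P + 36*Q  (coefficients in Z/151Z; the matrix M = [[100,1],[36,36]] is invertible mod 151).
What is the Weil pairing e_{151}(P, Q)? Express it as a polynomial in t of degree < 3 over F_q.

Under M = [[100,1],[36,36]] in GL_2(Z/151), e_{151}(P',Q') = e_{151}(P,Q)^(100*36-1*36 mod 151).
100*36 - 1*36 = 3564; reduced mod 151: det = 91, inverse 78.
Double-and-add over 10010111: 8-1 doublings, 5-1 additions; each step l_{T,T}/v_{2T} or l_{T,P'}/v at Q'+S for random S.
So e_{151}(P',Q') = 746578542502 + 142084846235782*t + 72194966104405*t^2.
Finally e_{151}(P,Q) = 243142798640594 + 157265456926939*t + 11387899991560*t^2.

243142798640594 + 157265456926939*t + 11387899991560*t^2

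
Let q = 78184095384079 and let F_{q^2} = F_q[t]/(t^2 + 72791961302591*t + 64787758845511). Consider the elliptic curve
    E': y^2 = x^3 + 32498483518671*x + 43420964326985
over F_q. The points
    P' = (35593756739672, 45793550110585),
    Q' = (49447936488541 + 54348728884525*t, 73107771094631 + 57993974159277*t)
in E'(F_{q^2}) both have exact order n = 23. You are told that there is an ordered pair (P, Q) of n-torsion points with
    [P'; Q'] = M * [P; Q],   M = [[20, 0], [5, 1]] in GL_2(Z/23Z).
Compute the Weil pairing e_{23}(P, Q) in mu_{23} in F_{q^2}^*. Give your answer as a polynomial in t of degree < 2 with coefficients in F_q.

e_{23} is bilinear + alternating on E[23], so e_{23}(20*P, 5*P + 1*Q) = e_{23}(P,Q)^(20*1-0*5).
20*1 - 0*5 = 20; reduced mod 23: det = 20, inverse 15.
Run Miller on y^2=x^3+32498483518671*x+43420964326985 over F_{78184095384079}: ladder 10111 (5 bits); e = f_P(D_Q)/f_Q(D_P).
Miller gives e_{23}(P',Q') = 46482021655188 + 28565946003152*t in F_{78184095384079^2}.
(46482021655188 + 28565946003152*t)^{15} mod (78184095384079,f) = 41031232522117 + 9757276278892*t.

41031232522117 + 9757276278892*t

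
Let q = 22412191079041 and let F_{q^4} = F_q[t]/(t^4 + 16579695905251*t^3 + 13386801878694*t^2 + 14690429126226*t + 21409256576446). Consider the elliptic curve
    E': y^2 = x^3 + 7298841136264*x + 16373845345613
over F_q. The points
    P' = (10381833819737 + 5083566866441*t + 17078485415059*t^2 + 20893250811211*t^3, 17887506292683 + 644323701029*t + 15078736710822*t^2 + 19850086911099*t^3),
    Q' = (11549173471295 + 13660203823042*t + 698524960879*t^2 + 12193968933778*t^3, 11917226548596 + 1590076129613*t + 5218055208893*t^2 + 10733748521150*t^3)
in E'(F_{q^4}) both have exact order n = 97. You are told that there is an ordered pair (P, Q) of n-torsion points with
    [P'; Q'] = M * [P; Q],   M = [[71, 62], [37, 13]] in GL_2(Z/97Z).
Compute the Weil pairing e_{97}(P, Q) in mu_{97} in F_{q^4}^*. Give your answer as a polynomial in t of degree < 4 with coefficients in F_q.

20198234858940 + 17114164323369*t + 7270262332630*t^2 + 12839202133760*t^3

Under M = [[71,62],[37,13]] in GL_2(Z/97), e_{97}(P',Q') = e_{97}(P,Q)^(71*13-62*37 mod 97).
Hence e(P,Q) = e(P',Q')^{82} where 82 = 84^{-1} mod 97.
Double-and-add over 1100001: 7-1 doublings, 3-1 additions; each step l_{T,T}/v_{2T} or l_{T,P'}/v at Q'+S for random S.
The quotient is 3477143410956 + 5234988944533*t + 16477990492392*t^2 + 20441388422031*t^3.
Hence e(P,Q) = 20198234858940 + 17114164323369*t + 7270262332630*t^2 + 12839202133760*t^3 in F_{22412191079041^4}^*.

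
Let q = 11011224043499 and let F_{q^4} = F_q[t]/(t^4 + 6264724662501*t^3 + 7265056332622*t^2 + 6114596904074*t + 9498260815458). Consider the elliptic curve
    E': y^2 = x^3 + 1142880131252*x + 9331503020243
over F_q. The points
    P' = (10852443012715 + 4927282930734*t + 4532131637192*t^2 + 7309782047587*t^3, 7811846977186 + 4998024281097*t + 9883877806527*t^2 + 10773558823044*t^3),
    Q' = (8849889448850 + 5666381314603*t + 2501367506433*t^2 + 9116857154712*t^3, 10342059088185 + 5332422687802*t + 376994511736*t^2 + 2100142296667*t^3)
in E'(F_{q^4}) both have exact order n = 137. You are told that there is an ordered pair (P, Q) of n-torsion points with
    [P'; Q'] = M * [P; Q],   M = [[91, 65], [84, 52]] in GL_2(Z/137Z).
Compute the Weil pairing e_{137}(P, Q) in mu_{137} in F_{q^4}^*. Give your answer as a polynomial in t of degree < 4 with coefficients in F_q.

e_{137}(aP+bQ,cP+dQ) = e_{137}(P,Q)^(ad-bc); with (a,b,c,d)=(91,65,84,52) this gives the det-137 law.
det M = 91*52 - 65*84 = -728 = 94 (mod 137); 94^{-1} = 86 (mod 137).
Miller loop for e_{137} over F_{11011224043499^4}: bits of 137 = 10001001; 7 double steps + 2 add steps, l/v at each.
Miller gives e_{137}(P',Q') = 4235881759120 + 6942249415955*t + 6678722786777*t^2 + 2433554394089*t^3 in F_{11011224043499^4}.
Thus e_{137}(P,Q) = 9497233176991 + 9107981972419*t + 544697969455*t^2 + 1987143161189*t^3.

9497233176991 + 9107981972419*t + 544697969455*t^2 + 1987143161189*t^3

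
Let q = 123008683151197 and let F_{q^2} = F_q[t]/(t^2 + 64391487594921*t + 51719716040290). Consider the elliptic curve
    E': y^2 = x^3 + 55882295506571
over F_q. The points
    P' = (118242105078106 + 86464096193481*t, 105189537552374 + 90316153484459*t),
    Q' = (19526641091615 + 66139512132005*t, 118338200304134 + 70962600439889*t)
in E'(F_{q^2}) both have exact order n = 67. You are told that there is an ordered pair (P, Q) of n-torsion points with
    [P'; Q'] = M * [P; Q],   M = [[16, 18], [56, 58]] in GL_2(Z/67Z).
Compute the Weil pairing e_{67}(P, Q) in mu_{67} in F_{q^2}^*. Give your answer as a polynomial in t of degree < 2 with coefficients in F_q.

Alternating bilinearity on E[67] (values in mu_{67} in F_{123008683151197^2}) gives e(P',Q') = e(P,Q)^det(M).
Inverting 54 mod 67: 36. Thus e_{67}(P,Q) = e(P',Q')^{36}.
Miller loop for e_{67} over F_{123008683151197^2}: bits of 67 = 1000011; 6 double steps + 2 add steps, l/v at each.
e_{67}(P',Q') = 11843267602138 + 10833948321965*t.
Finally e_{67}(P,Q) = 29640445184022 + 17711482460439*t.

29640445184022 + 17711482460439*t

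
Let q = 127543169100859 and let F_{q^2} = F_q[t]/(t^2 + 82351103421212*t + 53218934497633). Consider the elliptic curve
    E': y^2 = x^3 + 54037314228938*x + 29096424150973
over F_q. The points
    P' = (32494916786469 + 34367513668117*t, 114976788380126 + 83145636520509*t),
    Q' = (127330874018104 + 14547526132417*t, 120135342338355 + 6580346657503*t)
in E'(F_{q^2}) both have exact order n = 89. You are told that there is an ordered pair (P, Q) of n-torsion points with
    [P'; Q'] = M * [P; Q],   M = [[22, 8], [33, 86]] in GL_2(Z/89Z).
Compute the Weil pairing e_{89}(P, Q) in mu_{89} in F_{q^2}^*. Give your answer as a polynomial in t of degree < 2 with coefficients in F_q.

85515244592495 + 69737605405891*t

Under M = [[22,8],[33,86]] in GL_2(Z/89), e_{89}(P',Q') = e_{89}(P,Q)^(22*86-8*33 mod 89).
Inverting 26 mod 89: 24. Thus e_{89}(P,Q) = e(P',Q')^{24}.
7-bit Miller (1011001) on E'/F_{127543169100859} with a'=54037314228938, b'=29096424150973: accumulate tangent/chord ratios at Q'+S and P'+S'.
Result: e(P',Q') = 86655758003648 + 95695746246236*t.
Raise to 24: e(P,Q) = 85515244592495 + 69737605405891*t in mu_{89}.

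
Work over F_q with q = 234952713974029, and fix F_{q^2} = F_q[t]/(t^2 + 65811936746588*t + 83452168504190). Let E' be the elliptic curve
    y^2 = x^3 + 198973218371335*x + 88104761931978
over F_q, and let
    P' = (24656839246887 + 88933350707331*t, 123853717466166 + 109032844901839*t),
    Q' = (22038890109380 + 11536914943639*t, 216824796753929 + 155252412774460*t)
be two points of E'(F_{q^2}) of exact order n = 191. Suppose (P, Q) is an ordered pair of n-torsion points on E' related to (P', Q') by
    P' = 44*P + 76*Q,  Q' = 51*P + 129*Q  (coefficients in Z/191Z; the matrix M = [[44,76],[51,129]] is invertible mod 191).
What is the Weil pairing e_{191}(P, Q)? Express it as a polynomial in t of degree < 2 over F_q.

202843689882747 + 19159641661433*t

Alternating bilinearity on E[191] (values in mu_{191} in F_{234952713974029^2}) gives e(P',Q') = e(P,Q)^det(M).
det(M) mod 191 = 81; its inverse in (Z/191)^* is 158 (check: 81*158 mod 191 = 1).
8-bit Miller (10111111) on E'/F_{234952713974029} with a'=198973218371335, b'=88104761931978: accumulate tangent/chord ratios at Q'+S and P'+S'.
Miller gives e_{191}(P',Q') = 150844215973198 + 71912845294877*t in F_{234952713974029^2}.
(150844215973198 + 71912845294877*t)^{158} mod (234952713974029,f) = 202843689882747 + 19159641661433*t.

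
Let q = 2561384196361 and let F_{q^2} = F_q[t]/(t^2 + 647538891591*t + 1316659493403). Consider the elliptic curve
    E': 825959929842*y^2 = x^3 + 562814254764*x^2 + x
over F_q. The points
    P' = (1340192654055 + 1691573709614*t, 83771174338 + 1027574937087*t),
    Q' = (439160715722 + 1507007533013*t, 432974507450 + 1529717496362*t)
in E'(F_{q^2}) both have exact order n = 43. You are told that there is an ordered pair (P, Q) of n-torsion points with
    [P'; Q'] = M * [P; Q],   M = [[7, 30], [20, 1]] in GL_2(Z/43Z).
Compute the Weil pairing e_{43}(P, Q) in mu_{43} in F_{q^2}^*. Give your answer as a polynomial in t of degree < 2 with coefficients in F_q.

46678331206 + 1322860127100*t

e_{43}(aP+bQ,cP+dQ) = e_{43}(P,Q)^(ad-bc); with (a,b,c,d)=(7,30,20,1) this gives the det-43 law.
So e_{43}(P,Q) = e_{43}(P',Q')^{24}, since 9*24 = 1 mod 43.
(x,y)|->(136067414810x+868358804628,136067414810y) sends E' to y^2=x^3+551247077619.
n = 43 = (101011)_2 (6 bits, wt 4); accumulate f_{43,P'}(Q'+S)/f_{43,P'}(S) along the 5-step ladder.
Result: e(P',Q') = 1773656440372 + 1530547434412*t.
e_{43}(P,Q) = (1773656440372 + 1530547434412*t)^{24} = 46678331206 + 1322860127100*t.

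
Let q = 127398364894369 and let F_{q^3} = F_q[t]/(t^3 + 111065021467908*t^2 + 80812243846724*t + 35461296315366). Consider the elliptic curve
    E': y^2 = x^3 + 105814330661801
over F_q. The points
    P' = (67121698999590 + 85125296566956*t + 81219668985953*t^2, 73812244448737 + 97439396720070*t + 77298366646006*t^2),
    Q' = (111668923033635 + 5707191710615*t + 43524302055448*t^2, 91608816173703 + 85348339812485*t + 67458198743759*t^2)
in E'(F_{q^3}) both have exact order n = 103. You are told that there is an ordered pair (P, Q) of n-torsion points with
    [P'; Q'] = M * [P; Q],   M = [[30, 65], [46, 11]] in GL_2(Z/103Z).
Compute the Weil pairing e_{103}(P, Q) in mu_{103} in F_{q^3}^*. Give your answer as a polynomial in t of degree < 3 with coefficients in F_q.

12737322809771 + 94279895184240*t + 24020606383399*t^2

e_{103} is bilinear + alternating on E[103], so e_{103}(30*P + 65*Q, 46*P + 11*Q) = e_{103}(P,Q)^(30*11-65*46).
Inverting 18 mod 103: 63. Thus e_{103}(P,Q) = e(P',Q')^{63}.
Build f_{103,P'} and f_{103,Q'} via the 7-bit ladder of 103=1100111_2; evaluate at shifted divisors; quotient in F_{127398364894369^3}.
e_{103}(P',Q') = 107790545535137 + 65263899940333*t + 40598209660513*t^2.
Hence e(P,Q) = 12737322809771 + 94279895184240*t + 24020606383399*t^2 in F_{127398364894369^3}^*.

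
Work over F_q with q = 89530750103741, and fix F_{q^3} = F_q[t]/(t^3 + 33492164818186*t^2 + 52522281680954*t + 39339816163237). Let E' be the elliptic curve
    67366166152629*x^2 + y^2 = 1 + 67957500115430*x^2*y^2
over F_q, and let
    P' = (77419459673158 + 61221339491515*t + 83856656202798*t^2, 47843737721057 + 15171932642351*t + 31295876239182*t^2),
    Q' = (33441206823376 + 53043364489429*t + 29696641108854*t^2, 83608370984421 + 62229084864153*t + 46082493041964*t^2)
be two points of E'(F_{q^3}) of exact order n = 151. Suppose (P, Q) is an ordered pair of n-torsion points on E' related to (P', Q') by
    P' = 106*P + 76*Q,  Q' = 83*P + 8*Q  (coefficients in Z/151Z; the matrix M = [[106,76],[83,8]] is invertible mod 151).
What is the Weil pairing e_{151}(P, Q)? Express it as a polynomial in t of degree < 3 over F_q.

Since e_{151}(P,P)=e_{151}(Q,Q)=1 and e_{151}(Q,P)=e_{151}(P,Q)^{-1}, expanding e_{151}(106*P + 76*Q,83*P + 8*Q) leaves e(P,Q)^det(M).
106*8 - 76*83 = -5460; reduced mod 151: det = 127, inverse 44.
Edwards->Montgomery: u=(1+y)/(1-y), v=u/x -> 77428463196260v^2=u^3+16095955222213u^2+u; then x_W=22234854035235u+7632152694053: y^2=x^3+33496414316298*x+45470334885397.
Miller loop for e_{151} over F_{89530750103741^3}: bits of 151 = 10010111; 7 double steps + 4 add steps, l/v at each.
f_P(D_Q)/f_Q(D_P) = 86484949940118 + 72007351267655*t + 49136766370380*t^2.
Raise to 44: e(P,Q) = 20240406746220 + 14526524156575*t + 57541868043529*t^2 in mu_{151}.

20240406746220 + 14526524156575*t + 57541868043529*t^2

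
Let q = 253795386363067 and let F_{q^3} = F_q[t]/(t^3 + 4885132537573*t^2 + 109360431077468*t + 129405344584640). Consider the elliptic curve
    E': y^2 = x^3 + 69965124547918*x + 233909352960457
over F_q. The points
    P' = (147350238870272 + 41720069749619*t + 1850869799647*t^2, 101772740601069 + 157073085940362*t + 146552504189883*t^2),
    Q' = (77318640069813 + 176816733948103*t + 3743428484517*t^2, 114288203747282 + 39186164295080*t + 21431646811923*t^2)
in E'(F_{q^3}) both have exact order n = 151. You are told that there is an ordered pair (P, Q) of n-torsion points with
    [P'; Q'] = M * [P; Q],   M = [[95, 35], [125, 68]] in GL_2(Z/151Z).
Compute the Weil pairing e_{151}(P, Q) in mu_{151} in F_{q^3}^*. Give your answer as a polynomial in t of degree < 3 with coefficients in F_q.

226705866247379 + 125058612039330*t + 35276087028982*t^2

Under M = [[95,35],[125,68]] in GL_2(Z/151), e_{151}(P',Q') = e_{151}(P,Q)^(95*68-35*125 mod 151).
det(M) mod 151 = 122; its inverse in (Z/151)^* is 26 (check: 122*26 mod 151 = 1).
Miller loop for e_{151} over F_{253795386363067^3}: bits of 151 = 10010111; 7 double steps + 4 add steps, l/v at each.
So e_{151}(P',Q') = 237868841421069 + 16711877470396*t + 179738785776076*t^2.
Thus e_{151}(P,Q) = 226705866247379 + 125058612039330*t + 35276087028982*t^2.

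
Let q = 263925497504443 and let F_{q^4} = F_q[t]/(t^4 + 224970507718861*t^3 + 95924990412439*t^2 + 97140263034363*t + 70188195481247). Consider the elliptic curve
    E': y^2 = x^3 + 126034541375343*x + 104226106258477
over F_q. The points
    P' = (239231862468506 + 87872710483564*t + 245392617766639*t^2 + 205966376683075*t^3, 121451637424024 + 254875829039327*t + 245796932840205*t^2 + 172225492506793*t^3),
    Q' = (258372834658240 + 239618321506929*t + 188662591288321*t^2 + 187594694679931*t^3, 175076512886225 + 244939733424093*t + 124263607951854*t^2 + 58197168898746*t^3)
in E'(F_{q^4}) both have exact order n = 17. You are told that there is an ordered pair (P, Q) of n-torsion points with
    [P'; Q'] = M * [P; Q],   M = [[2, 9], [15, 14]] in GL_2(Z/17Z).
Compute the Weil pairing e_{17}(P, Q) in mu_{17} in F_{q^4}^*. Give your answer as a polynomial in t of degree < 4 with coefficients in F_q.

99817998108498 + 233597419965967*t + 34908826100478*t^2 + 92462647383855*t^3

Since e_{17}(P,P)=e_{17}(Q,Q)=1 and e_{17}(Q,P)=e_{17}(P,Q)^{-1}, expanding e_{17}(2*P + 9*Q,15*P + 14*Q) leaves e(P,Q)^det(M).
det(M) mod 17 = 12; its inverse in (Z/17)^* is 10 (check: 12*10 mod 17 = 1).
Miller loop for e_{17} over F_{263925497504443^4}: bits of 17 = 10001; 4 double steps + 1 add steps, l/v at each.
Result: e(P',Q') = 179517675649163 + 219466847493208*t + 251991591847362*t^2 + 123678066316191*t^3.
e_{17}(P,Q) = (179517675649163 + 219466847493208*t + 251991591847362*t^2 + 123678066316191*t^3)^{10} = 99817998108498 + 233597419965967*t + 34908826100478*t^2 + 92462647383855*t^3.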